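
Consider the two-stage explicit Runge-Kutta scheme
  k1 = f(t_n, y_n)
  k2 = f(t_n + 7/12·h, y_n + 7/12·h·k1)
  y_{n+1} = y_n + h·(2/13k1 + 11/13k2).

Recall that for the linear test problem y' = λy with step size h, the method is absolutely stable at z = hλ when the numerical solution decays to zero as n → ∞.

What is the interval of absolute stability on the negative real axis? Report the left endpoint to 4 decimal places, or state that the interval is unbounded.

(-2.0260, 0).

Test eqn y'=λy, z=hλ:
  k1=λy_n ⇒ h·k1=z·y_n;  k2=λ(1+7/12z)y_n ⇒ h·k2=z(1+7/12z)y_n
  y_{n+1}/y_n = 1 + 2/13z + 11/13z(1+7/12z) = 1 + z + 77/156z²
  ⇒ R(z) = 1 + z + 77/156z².

Boundary: |R(x)|=1, x<0.
x=-0.74: |R|=0.5303
R=1: x+77/156x²=0 ⇒ x=−156/77=-2.0260; min R=1−1/(4·77/156)=0.4935>−1
Confirm numerically:
  x=-1.901: |R|=0.88274 <1
  x=-1.719: |R|=0.73954 <1
  x=-1.343: |R|=0.54726 <1
  x=-2.552: |R|=1.66260 >1
  x=-2.448: |R|=1.50994 >1
So |R|<1 on (-2.0260, 0).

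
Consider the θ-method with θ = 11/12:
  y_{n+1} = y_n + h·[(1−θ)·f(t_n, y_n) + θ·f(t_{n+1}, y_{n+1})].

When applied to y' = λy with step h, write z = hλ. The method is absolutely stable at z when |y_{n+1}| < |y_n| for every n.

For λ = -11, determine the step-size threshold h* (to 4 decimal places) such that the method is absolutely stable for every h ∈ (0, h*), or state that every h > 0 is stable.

Test eqn y'=λy, z=hλ:
  y_{n+1} = y_n + z·[1/12·y_n + 11/12·y_{n+1}] ⇒ (1 − 11/12z)y_{n+1} = (1 + 1/12z)y_n
  Hence R(z) = (1 + 1/12z)/(1 − 11/12z).

Boundary: |R(x)|=1, x<0.
x=-1.62: |R|=0.3481
x=-2: |R|=0.2941
x=-10: |R|=0.0164
x=-100: |R|=0.0791
θ=11/12≥1/2 ⇒ |1+1/12x|<|1−11/12x| ∀x<0 ⇒ unbounded interval.

unbounded; (−∞, 0). Any h>0 works for λ=-11.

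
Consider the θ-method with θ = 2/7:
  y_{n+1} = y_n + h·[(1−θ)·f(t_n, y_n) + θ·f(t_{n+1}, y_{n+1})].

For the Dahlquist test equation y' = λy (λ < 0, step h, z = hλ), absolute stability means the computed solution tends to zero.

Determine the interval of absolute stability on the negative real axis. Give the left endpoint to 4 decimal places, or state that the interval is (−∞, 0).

Test eqn y'=λy, z=hλ:
  y_{n+1} = y_n + z·[5/7·y_n + 2/7·y_{n+1}] ⇒ (1 − 2/7z)y_{n+1} = (1 + 5/7z)y_n
  Hence R(z) = (1 + 5/7z)/(1 − 2/7z).

Need |R(x)|<1, x<0.
x=-1.59: |R|=0.0933
R=−1: 1+5/7x = −1+2/7x ⇒ -3/7x=2 ⇒ x=2/(-3/7)=-4.6667
Confirm numerically:
  x=-4.106: |R|=0.88943 <1
  x=-3.770: |R|=0.81499 <1
  x=-3.420: |R|=0.72977 <1
  x=-3.015: |R|=0.61972 <1
  x=-5.167: |R|=1.08659 >1
  x=-4.710: |R|=1.00792 >1
Stable set (-4.6667, 0).

(-4.6667, 0).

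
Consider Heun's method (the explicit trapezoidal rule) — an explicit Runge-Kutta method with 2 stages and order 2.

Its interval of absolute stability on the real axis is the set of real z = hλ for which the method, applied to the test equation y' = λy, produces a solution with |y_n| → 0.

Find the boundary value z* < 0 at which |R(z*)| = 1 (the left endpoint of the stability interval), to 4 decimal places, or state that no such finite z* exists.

On y'=λy, z=hλ:
  order 2, 2-stage ⇒ R(z)=1+z+z^2/2
  (e.g. R(-1.09)=0.50405, |R|=0.50405)

Need |R(x)|<1, x<0.
x=-1.09: |R|=0.5040
|R(-2.34)|=1.3978 |R(-2.1)|=1.1050 |R(-1.32)|=0.5512
Bisect:
  x_lo=-2.4423 |R|=1.5401  x_hi=-0.1019 |R|=0.9033
  mid=-1.27210 |R|=0.53702 →hi
  mid=-1.85718 |R|=0.86738 →hi
  mid=-2.14973 |R|=1.16094 →lo
  mid=-2.00345 |R|=1.00346 →lo
  mid=-1.93032 |R|=0.93275 →hi
  mid=-1.96689 |R|=0.96743 →hi
  mid=-1.98517 |R|=0.98528 →hi
  mid=-1.99431 |R|=0.99433 →hi
  ...
  [-2.00003,-1.99988] ⇒ x*=-2.0000
So |R|<1 on (-2.0000, 0).

z* = -2.0000.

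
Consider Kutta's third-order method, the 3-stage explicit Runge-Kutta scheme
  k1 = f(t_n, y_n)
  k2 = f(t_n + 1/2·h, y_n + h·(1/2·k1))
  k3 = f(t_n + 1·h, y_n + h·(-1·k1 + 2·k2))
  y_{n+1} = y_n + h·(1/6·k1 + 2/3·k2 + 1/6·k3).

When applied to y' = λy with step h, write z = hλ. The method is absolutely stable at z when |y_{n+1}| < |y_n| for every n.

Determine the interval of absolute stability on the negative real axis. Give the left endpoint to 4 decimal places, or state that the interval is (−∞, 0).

With y'=λy (z=hλ):
  order 3, 3-stage ⇒ R(z)=1+z+z^2/2+z^3/6
  (e.g. R(-1.4)=0.12267, |R|=0.12267)

Find x<0 with |R(x)|<1.
x=-1.4: |R|=0.1227
|R(-1.93)|=0.2657 |R(-0.69)|=0.4933 |R(-0.54)|=0.5796
Bisect:
  x_lo=-3.2098 |R|=2.5699  x_hi=-0.3497 |R|=0.7043
  mid=-1.77972 |R|=0.13553 →hi
  mid=-2.49474 |R|=0.97063 →hi
  mid=-2.85225 |R|=1.65191 →lo
  mid=-2.67349 |R|=1.28454 →lo
  mid=-2.58411 |R|=1.12126 →lo
  mid=-2.53943 |R|=1.04441 →lo
  mid=-2.51708 |R|=1.00714 →lo
  ...
  [-2.51289,-2.51272] ⇒ x*=-2.5127
Interval (-2.5127, 0).

(-2.5127, 0).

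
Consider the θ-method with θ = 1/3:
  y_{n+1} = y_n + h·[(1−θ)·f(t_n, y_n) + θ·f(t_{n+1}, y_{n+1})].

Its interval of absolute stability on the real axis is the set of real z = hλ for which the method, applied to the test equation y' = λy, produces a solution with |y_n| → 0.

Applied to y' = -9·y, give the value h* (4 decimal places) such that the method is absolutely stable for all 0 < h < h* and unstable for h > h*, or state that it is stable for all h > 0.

On y'=λy, z=hλ:
  y_{n+1} = y_n + z·[2/3·y_n + 1/3·y_{n+1}] ⇒ (1 − 1/3z)y_{n+1} = (1 + 2/3z)y_n
  Hence R(z) = (1 + 2/3z)/(1 − 1/3z).

Find x<0 with |R(x)|<1.
x=-0.38: |R|=0.6627
R=−1: 1+2/3x = −1+1/3x ⇒ -1/3x=2 ⇒ x=2/(-1/3)=-6.0000
Confirm numerically:
  x=-4.821: |R|=0.84925 <1
  x=-3.857: |R|=0.68747 <1
  x=-3.053: |R|=0.51313 <1
  x=-6.583: |R|=1.06084 >1
  x=-6.300: |R|=1.03226 >1
  x=-6.234: |R|=1.02534 >1
Interval (-6.0000, 0).

(-6.0000,0); λ=-9 ⇒ h* = (6)/9 = 0.6667.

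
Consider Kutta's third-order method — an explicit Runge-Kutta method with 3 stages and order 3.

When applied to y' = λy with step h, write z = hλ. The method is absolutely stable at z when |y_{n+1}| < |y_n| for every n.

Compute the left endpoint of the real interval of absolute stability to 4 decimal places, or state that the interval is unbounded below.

Set f=λy, z=hλ:
  order 3, 3-stage ⇒ R(z)=1+z+z^2/2+z^3/6
  (e.g. R(-0.99)=0.33833, |R|=0.33833)

Solve |R(x)|<1 on ℝ⁻.
x=-0.99: |R|=0.3383
|R(-2.25)|=0.6172 |R(-1.97)|=0.3038 |R(-0.64)|=0.5211
Bisect:
  x_lo=-3.1334 |R|=2.3518  x_hi=-0.0550 |R|=0.9465
  mid=-1.59421 |R|=0.00126 →hi
  mid=-2.36383 |R|=0.77137 →hi
  mid=-2.74863 |R|=1.43212 →lo
  mid=-2.55623 |R|=1.07294 →lo
  mid=-2.46003 |R|=0.91540 →hi
  mid=-2.50813 |R|=0.99243 →hi
  mid=-2.53218 |R|=1.03224 →lo
  mid=-2.52015 |R|=1.01222 →lo
  ...
  [-2.51283,-2.51264] ⇒ x*=-2.5127
Interval (-2.5127, 0).

z* = -2.5127.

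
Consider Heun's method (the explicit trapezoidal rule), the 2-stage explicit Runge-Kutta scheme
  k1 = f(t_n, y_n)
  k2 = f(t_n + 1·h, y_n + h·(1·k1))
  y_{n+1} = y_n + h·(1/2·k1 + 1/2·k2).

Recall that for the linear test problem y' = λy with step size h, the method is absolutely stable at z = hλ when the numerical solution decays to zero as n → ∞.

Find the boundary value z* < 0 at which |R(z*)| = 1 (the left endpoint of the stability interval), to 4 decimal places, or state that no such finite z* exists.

Test eqn y'=λy, z=hλ:
  order 2, 2-stage ⇒ R(z)=1+z+z^2/2
  (e.g. R(-0.94)=0.50180, |R|=0.50180)

Solve |R(x)|<1 on ℝ⁻.
x=-0.94: |R|=0.5018
|R(-1.98)|=0.9802 |R(-1.47)|=0.6104 |R(-1.17)|=0.5144
Bisect:
  x_lo=-2.4818 |R|=1.5979  x_hi=-0.1040 |R|=0.9014
  mid=-1.29290 |R|=0.54289 →hi
  mid=-1.88737 |R|=0.89371 →hi
  mid=-2.18460 |R|=1.20164 →lo
  mid=-2.03599 |R|=1.03663 →lo
  mid=-1.96168 |R|=0.96241 →hi
  mid=-1.99883 |R|=0.99883 →hi
  mid=-2.01741 |R|=1.01756 →lo
  mid=-2.00812 |R|=1.00815 →lo
  ...
  [-2.00014,-1.99999] ⇒ x*=-2.0000
Stable set (-2.0000, 0).

left endpoint -2.0000.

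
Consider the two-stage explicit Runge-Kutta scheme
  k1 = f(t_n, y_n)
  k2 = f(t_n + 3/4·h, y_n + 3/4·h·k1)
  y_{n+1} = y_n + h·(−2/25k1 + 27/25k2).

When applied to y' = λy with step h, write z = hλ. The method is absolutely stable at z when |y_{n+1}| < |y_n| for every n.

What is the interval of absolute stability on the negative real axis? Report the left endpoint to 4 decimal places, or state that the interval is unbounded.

Test eqn y'=λy, z=hλ:
  k1=λy_n ⇒ h·k1=z·y_n;  k2=λ(1+3/4z)y_n ⇒ h·k2=z(1+3/4z)y_n
  y_{n+1}/y_n = 1 − 2/25z + 27/25z(1+3/4z) = 1 + z + 81/100z²
  so R(z) = 1 + z + 81/100z².

Find x<0 with |R(x)|<1.
x=-0.38: |R|=0.7370
R=1: x+81/100x²=0 ⇒ x=−100/81=-1.2346; min R=1−1/(4·81/100)=0.6914>−1
Confirm numerically:
  x=-1.021: |R|=0.82338 <1
  x=-0.768: |R|=0.70976 <1
  x=-0.737: |R|=0.70297 <1
  x=-0.720: |R|=0.69990 <1
  x=-1.588: |R|=1.45461 >1
  x=-1.410: |R|=1.20036 >1
Stable set (-1.2346, 0).

z∈(-1.2346,0).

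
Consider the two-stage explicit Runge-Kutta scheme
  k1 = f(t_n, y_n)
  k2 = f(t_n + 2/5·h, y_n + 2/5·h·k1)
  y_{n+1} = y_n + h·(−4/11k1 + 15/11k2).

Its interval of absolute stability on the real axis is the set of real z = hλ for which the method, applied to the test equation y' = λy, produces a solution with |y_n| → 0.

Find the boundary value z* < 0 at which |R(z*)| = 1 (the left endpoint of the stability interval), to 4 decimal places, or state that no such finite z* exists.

With y'=λy (z=hλ):
  k1=λy_n ⇒ h·k1=z·y_n;  k2=λ(1+2/5z)y_n ⇒ h·k2=z(1+2/5z)y_n
  y_{n+1}/y_n = 1 − 4/11z + 15/11z(1+2/5z) = 1 + z + 6/11z²
  so R(z) = 1 + z + 6/11z².

Solve |R(x)|<1 on ℝ⁻.
x=-1.8: |R|=0.9673
R=1: x+6/11x²=0 ⇒ x=−11/6=-1.8333; min R=1−1/(4·6/11)=0.5417>−1
Confirm numerically:
  x=-1.567: |R|=0.77236 <1
  x=-1.544: |R|=0.75633 <1
  x=-0.858: |R|=0.54354 <1
  x=-2.396: |R|=1.73535 >1
  x=-2.322: |R|=1.61892 >1
  x=-2.110: |R|=1.31842 >1
Interval (-1.8333, 0).

z* = -1.8333.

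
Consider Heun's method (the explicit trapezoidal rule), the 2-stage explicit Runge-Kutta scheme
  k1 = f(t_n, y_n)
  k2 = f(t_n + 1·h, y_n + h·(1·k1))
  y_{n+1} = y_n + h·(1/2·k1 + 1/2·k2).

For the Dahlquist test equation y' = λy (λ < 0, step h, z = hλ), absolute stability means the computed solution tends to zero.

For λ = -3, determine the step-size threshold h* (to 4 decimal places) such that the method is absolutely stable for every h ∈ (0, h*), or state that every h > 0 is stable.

(-2.0000,0); λ=-3 ⇒ h* = 0.6667.

Test eqn y'=λy, z=hλ:
  order 2, 2-stage ⇒ R(z)=1+z+z^2/2
  (e.g. R(-1.55)=0.65125, |R|=0.65125)

Need |R(x)|<1, x<0.
x=-1.55: |R|=0.6513
|R(-2.39)|=1.4661 |R(-2.29)|=1.3321 |R(-1.21)|=0.5221
Bisect:
  x_lo=-2.6962 |R|=1.9385  x_hi=-0.0797 |R|=0.9235
  mid=-1.38791 |R|=0.57524 →hi
  mid=-2.04205 |R|=1.04293 →lo
  mid=-1.71498 |R|=0.75560 →hi
  mid=-1.87851 |R|=0.88589 →hi
  mid=-1.96028 |R|=0.96107 →hi
  mid=-2.00116 |R|=1.00116 →lo
  mid=-1.98072 |R|=0.98091 →hi
  ...
  [-2.00005,-1.99989] ⇒ x*=-2.0000
So |R|<1 on (-2.0000, 0).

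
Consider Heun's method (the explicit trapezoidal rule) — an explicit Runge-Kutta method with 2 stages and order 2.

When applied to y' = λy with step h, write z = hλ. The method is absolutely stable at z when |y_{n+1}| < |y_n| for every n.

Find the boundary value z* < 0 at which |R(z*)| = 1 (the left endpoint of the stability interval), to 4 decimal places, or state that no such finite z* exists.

z* = -2.0000.

Test eqn y'=λy, z=hλ:
  order 2, 2-stage ⇒ R(z)=1+z+z^2/2
  (e.g. R(-0.98)=0.50020, |R|=0.50020)

Need |R(x)|<1, x<0.
x=-0.98: |R|=0.5002
|R(-0.67)|=0.5544 |R(-0.62)|=0.5722 |R(-0.55)|=0.6013
Bisect:
  x_lo=-2.3440 |R|=1.4032  x_hi=-0.1556 |R|=0.8565
  mid=-1.24984 |R|=0.53121 →hi
  mid=-1.79694 |R|=0.81756 →hi
  mid=-2.07049 |R|=1.07298 →lo
  mid=-1.93372 |R|=0.93591 →hi
  mid=-2.00211 |R|=1.00211 →lo
  mid=-1.96791 |R|=0.96843 →hi
  mid=-1.98501 |R|=0.98512 →hi
  mid=-1.99356 |R|=0.99358 →hi
  ...
  [-2.00010,-1.99997] ⇒ x*=-2.0000
Interval (-2.0000, 0).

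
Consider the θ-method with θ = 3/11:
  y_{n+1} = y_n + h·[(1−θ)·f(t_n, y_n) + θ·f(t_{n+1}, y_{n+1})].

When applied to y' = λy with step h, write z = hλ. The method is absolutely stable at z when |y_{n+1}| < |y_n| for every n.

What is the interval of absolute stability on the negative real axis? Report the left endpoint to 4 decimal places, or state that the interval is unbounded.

(-4.4000, 0).

On y'=λy, z=hλ:
  y_{n+1} = y_n + z·[8/11·y_n + 3/11·y_{n+1}] ⇒ (1 − 3/11z)y_{n+1} = (1 + 8/11z)y_n
  ⇒ R(z) = (1 + 8/11z)/(1 − 3/11z).

Solve |R(x)|<1 on ℝ⁻.
x=-1.64: |R|=0.1332
R=−1: 1+8/11x = −1+3/11x ⇒ -5/11x=2 ⇒ x=2/(-5/11)=-4.4000
Confirm numerically:
  x=-3.552: |R|=0.80421 <1
  x=-2.786: |R|=0.58312 <1
  x=-2.207: |R|=0.37773 <1
  x=-4.970: |R|=1.11000 >1
  x=-4.965: |R|=1.10909 >1
  x=-4.539: |R|=1.02823 >1
Interval (-4.4000, 0).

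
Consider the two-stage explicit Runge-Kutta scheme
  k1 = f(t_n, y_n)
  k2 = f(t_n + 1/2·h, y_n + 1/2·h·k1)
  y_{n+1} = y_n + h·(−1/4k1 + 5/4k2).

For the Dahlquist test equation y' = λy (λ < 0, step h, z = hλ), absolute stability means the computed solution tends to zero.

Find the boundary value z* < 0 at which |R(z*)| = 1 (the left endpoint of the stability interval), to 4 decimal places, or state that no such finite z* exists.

left endpoint -1.6000.

With y'=λy (z=hλ):
  k1=λy_n ⇒ h·k1=z·y_n;  k2=λ(1+1/2z)y_n ⇒ h·k2=z(1+1/2z)y_n
  y_{n+1}/y_n = 1 − 1/4z + 5/4z(1+1/2z) = 1 + z + 5/8z²
  Hence R(z) = 1 + z + 5/8z².

Need |R(x)|<1, x<0.
x=-1.65: |R|=1.0516
R=1: x+5/8x²=0 ⇒ x=−8/5=-1.6000; min R=1−1/(4·5/8)=0.6000>−1
Confirm numerically:
  x=-1.506: |R|=0.91152 <1
  x=-1.117: |R|=0.66281 <1
  x=-0.773: |R|=0.60046 <1
  x=-1.908: |R|=1.36729 >1
  x=-1.777: |R|=1.19658 >1
Interval (-1.6000, 0).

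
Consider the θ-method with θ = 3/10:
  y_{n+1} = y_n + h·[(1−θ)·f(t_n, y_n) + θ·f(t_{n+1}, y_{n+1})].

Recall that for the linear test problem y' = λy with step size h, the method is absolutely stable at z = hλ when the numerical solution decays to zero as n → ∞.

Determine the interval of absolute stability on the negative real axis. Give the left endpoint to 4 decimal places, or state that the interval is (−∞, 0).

z∈(-5.0000,0).

Set f=λy, z=hλ:
  y_{n+1} = y_n + z·[7/10·y_n + 3/10·y_{n+1}] ⇒ (1 − 3/10z)y_{n+1} = (1 + 7/10z)y_n
  Hence R(z) = (1 + 7/10z)/(1 − 3/10z).

Solve |R(x)|<1 on ℝ⁻.
x=-1.61: |R|=0.0856
R=−1: 1+7/10x = −1+3/10x ⇒ -2/5x=2 ⇒ x=2/(-2/5)=-5.0000
Confirm numerically:
  x=-4.538: |R|=0.92174 <1
  x=-4.086: |R|=0.83574 <1
  x=-3.446: |R|=0.69437 <1
  x=-3.181: |R|=0.62769 <1
  x=-5.452: |R|=1.06860 >1
  x=-5.391: |R|=1.05976 >1
So |R|<1 on (-5.0000, 0).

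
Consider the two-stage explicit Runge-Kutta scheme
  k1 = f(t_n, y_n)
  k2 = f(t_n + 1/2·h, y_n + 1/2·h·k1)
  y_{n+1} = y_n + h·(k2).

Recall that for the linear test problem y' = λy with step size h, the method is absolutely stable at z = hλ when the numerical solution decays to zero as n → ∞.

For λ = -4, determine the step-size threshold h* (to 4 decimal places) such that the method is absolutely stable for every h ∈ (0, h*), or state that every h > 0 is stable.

Set f=λy, z=hλ:
  k1=λy_n ⇒ h·k1=z·y_n;  k2=λ(1+1/2z)y_n ⇒ h·k2=z(1+1/2z)y_n
  y_{n+1}/y_n = 1 + z(1+1/2z) = 1 + z + 1/2z²
  Hence R(z) = 1 + z + 1/2z².

Find x<0 with |R(x)|<1.
x=-0.8: |R|=0.5200
R=1: x+1/2x²=0 ⇒ x=−2=-2.0000; min R=1−1/(4·1/2)=0.5000>−1
Confirm numerically:
  x=-1.199: |R|=0.51980 <1
  x=-0.952: |R|=0.50115 <1
  x=-0.937: |R|=0.50198 <1
  x=-2.587: |R|=1.75928 >1
  x=-2.329: |R|=1.38312 >1
  x=-2.173: |R|=1.18796 >1
Interval (-2.0000, 0).

(-2.0000,0); λ=-4 ⇒ h* = (2)/4 = 0.5000.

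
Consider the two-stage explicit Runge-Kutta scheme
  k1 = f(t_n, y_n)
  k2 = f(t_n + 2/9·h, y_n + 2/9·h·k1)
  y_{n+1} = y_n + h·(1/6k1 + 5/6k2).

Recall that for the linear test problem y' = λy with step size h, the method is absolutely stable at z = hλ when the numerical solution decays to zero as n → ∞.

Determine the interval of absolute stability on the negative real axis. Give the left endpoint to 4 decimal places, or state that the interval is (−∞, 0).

z∈(-5.4000,0).

Set f=λy, z=hλ:
  k1=λy_n ⇒ h·k1=z·y_n;  k2=λ(1+2/9z)y_n ⇒ h·k2=z(1+2/9z)y_n
  y_{n+1}/y_n = 1 + 1/6z + 5/6z(1+2/9z) = 1 + z + 5/27z²
  R(z) = 1 + z + 5/27z².

Solve |R(x)|<1 on ℝ⁻.
x=-1.73: |R|=0.1758
R=1: x+5/27x²=0 ⇒ x=−27/5=-5.4000; min R=1−1/(4·5/27)=-0.3500>−1
Confirm numerically:
  x=-5.249: |R|=0.85322 <1
  x=-5.161: |R|=0.77158 <1
  x=-3.740: |R|=0.14970 <1
  x=-3.663: |R|=0.17827 <1
  x=-5.715: |R|=1.33338 >1
  x=-5.710: |R|=1.32780 >1
Interval (-5.4000, 0).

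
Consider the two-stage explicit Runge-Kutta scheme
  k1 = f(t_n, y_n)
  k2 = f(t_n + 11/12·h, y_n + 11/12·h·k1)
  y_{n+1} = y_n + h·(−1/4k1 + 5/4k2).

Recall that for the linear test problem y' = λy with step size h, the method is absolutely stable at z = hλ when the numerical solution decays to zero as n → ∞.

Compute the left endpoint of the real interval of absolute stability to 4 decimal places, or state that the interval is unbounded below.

z* = -0.8727.

Set f=λy, z=hλ:
  k1=λy_n ⇒ h·k1=z·y_n;  k2=λ(1+11/12z)y_n ⇒ h·k2=z(1+11/12z)y_n
  y_{n+1}/y_n = 1 − 1/4z + 5/4z(1+11/12z) = 1 + z + 55/48z²
  R(z) = 1 + z + 55/48z².

Boundary: |R(x)|=1, x<0.
x=-1.69: |R|=2.5826
R=1: x+55/48x²=0 ⇒ x=−48/55=-0.8727; min R=1−1/(4·55/48)=0.7818>−1
Confirm numerically:
  x=-0.645: |R|=0.83170 <1
  x=-0.575: |R|=0.80384 <1
  x=-0.567: |R|=0.80137 <1
  x=-1.167: |R|=1.39350 >1
  x=-1.141: |R|=1.35074 >1
  x=-0.903: |R|=1.03132 >1
Stable set (-0.8727, 0).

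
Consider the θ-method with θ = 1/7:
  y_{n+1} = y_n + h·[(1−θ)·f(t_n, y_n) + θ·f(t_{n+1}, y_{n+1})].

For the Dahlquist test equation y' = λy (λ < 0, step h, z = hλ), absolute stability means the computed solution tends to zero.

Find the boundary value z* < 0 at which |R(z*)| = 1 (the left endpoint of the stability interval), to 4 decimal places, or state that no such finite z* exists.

z* = -2.8000.

With y'=λy (z=hλ):
  y_{n+1} = y_n + z·[6/7·y_n + 1/7·y_{n+1}] ⇒ (1 − 1/7z)y_{n+1} = (1 + 6/7z)y_n
  Hence R(z) = (1 + 6/7z)/(1 − 1/7z).

Solve |R(x)|<1 on ℝ⁻.
x=-1.46: |R|=0.2080
R=−1: 1+6/7x = −1+1/7x ⇒ -5/7x=2 ⇒ x=2/(-5/7)=-2.8000
Confirm numerically:
  x=-2.617: |R|=0.90486 <1
  x=-2.578: |R|=0.88411 <1
  x=-1.855: |R|=0.46640 <1
  x=-1.350: |R|=0.13174 <1
  x=-3.321: |R|=1.25240 >1
  x=-3.289: |R|=1.23763 >1
So |R|<1 on (-2.8000, 0).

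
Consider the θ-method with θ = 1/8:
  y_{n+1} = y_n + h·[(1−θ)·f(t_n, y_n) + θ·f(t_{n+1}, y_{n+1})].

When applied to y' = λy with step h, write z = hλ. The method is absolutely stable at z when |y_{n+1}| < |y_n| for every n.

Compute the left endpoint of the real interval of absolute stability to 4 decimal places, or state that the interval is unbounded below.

left endpoint -2.6667.

On y'=λy, z=hλ:
  y_{n+1} = y_n + z·[7/8·y_n + 1/8·y_{n+1}] ⇒ (1 − 1/8z)y_{n+1} = (1 + 7/8z)y_n
  R(z) = (1 + 7/8z)/(1 − 1/8z).

Boundary: |R(x)|=1, x<0.
x=-0.74: |R|=0.3227
R=−1: 1+7/8x = −1+1/8x ⇒ -3/4x=2 ⇒ x=2/(-3/4)=-2.6667
Confirm numerically:
  x=-2.170: |R|=0.70698 <1
  x=-1.362: |R|=0.16385 <1
  x=-1.190: |R|=0.03591 <1
  x=-1.141: |R|=0.00142 <1
  x=-3.121: |R|=1.24512 >1
  x=-2.737: |R|=1.03930 >1
Interval (-2.6667, 0).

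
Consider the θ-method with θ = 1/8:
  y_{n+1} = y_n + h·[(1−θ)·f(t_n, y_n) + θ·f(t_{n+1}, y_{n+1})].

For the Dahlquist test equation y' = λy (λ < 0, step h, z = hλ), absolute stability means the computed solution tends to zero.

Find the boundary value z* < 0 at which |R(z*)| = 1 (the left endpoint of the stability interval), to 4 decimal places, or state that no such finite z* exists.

z* = -2.6667.

On y'=λy, z=hλ:
  y_{n+1} = y_n + z·[7/8·y_n + 1/8·y_{n+1}] ⇒ (1 − 1/8z)y_{n+1} = (1 + 7/8z)y_n
  ⇒ R(z) = (1 + 7/8z)/(1 − 1/8z).

Solve |R(x)|<1 on ℝ⁻.
x=-0.45: |R|=0.5740
R=−1: 1+7/8x = −1+1/8x ⇒ -3/4x=2 ⇒ x=2/(-3/4)=-2.6667
Confirm numerically:
  x=-2.070: |R|=0.64449 <1
  x=-1.449: |R|=0.22680 <1
  x=-1.109: |R|=0.02602 <1
  x=-2.773: |R|=1.05922 >1
  x=-2.759: |R|=1.05149 >1
Interval (-2.6667, 0).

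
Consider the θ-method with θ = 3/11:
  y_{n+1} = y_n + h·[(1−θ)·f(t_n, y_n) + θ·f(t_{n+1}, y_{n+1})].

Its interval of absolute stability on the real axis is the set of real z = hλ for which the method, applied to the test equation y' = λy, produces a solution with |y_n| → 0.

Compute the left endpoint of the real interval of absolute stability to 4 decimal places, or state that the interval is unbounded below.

z* = -4.4000.

Set f=λy, z=hλ:
  y_{n+1} = y_n + z·[8/11·y_n + 3/11·y_{n+1}] ⇒ (1 − 3/11z)y_{n+1} = (1 + 8/11z)y_n
  ⇒ R(z) = (1 + 8/11z)/(1 − 3/11z).

Solve |R(x)|<1 on ℝ⁻.
x=-0.92: |R|=0.2645
R=−1: 1+8/11x = −1+3/11x ⇒ -5/11x=2 ⇒ x=2/(-5/11)=-4.4000
Confirm numerically:
  x=-3.592: |R|=0.81447 <1
  x=-2.366: |R|=0.43806 <1
  x=-2.081: |R|=0.32755 <1
  x=-4.856: |R|=1.08917 >1
  x=-4.547: |R|=1.02983 >1
So |R|<1 on (-4.4000, 0).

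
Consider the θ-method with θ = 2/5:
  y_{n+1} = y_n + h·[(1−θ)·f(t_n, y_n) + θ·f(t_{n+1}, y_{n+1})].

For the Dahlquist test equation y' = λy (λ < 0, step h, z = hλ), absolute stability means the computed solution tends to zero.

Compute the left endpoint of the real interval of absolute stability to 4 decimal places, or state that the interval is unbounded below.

Test eqn y'=λy, z=hλ:
  y_{n+1} = y_n + z·[3/5·y_n + 2/5·y_{n+1}] ⇒ (1 − 2/5z)y_{n+1} = (1 + 3/5z)y_n
  R(z) = (1 + 3/5z)/(1 − 2/5z).

Boundary: |R(x)|=1, x<0.
x=-0.35: |R|=0.6930
R=−1: 1+3/5x = −1+2/5x ⇒ -1/5x=2 ⇒ x=2/(-1/5)=-10.0000
Confirm numerically:
  x=-9.914: |R|=0.99654 <1
  x=-9.152: |R|=0.96361 <1
  x=-7.294: |R|=0.86185 <1
  x=-10.381: |R|=1.01479 >1
  x=-10.085: |R|=1.00338 >1
So |R|<1 on (-10.0000, 0).

z* = -10.0000.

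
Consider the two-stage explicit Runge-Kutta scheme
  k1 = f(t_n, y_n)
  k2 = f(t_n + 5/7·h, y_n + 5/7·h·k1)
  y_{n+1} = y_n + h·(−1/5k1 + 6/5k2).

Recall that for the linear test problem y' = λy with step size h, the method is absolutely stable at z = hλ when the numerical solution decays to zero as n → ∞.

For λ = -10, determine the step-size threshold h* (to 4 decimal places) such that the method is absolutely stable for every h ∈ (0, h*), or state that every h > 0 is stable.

(-1.1667,0); λ=-10 ⇒ h* = (7/6)/10 = 0.1167.

On y'=λy, z=hλ:
  k1=λy_n ⇒ h·k1=z·y_n;  k2=λ(1+5/7z)y_n ⇒ h·k2=z(1+5/7z)y_n
  y_{n+1}/y_n = 1 − 1/5z + 6/5z(1+5/7z) = 1 + z + 6/7z²
  so R(z) = 1 + z + 6/7z².

Solve |R(x)|<1 on ℝ⁻.
x=-1.56: |R|=1.5259
R=1: x+6/7x²=0 ⇒ x=−7/6=-1.1667; min R=1−1/(4·6/7)=0.7083>−1
Confirm numerically:
  x=-0.991: |R|=0.85078 <1
  x=-0.914: |R|=0.80205 <1
  x=-0.811: |R|=0.75276 <1
  x=-1.623: |R|=1.63482 >1
  x=-1.512: |R|=1.44755 >1
So |R|<1 on (-1.1667, 0).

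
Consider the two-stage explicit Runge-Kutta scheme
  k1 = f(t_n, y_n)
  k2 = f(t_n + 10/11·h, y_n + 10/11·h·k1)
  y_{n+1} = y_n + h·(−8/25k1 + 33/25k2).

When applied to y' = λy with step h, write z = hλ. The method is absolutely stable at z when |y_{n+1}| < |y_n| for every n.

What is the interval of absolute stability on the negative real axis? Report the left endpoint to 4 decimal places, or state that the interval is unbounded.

On y'=λy, z=hλ:
  k1=λy_n ⇒ h·k1=z·y_n;  k2=λ(1+10/11z)y_n ⇒ h·k2=z(1+10/11z)y_n
  y_{n+1}/y_n = 1 − 8/25z + 33/25z(1+10/11z) = 1 + z + 6/5z²
  Hence R(z) = 1 + z + 6/5z².

Boundary: |R(x)|=1, x<0.
x=-1.06: |R|=1.2883
R=1: x+6/5x²=0 ⇒ x=−5/6=-0.8333; min R=1−1/(4·6/5)=0.7917>−1
Confirm numerically:
  x=-0.637: |R|=0.84992 <1
  x=-0.598: |R|=0.83112 <1
  x=-0.526: |R|=0.80601 <1
  x=-0.429: |R|=0.79185 <1
  x=-1.221: |R|=1.56801 >1
  x=-0.976: |R|=1.16709 >1
Interval (-0.8333, 0).

(-0.8333, 0).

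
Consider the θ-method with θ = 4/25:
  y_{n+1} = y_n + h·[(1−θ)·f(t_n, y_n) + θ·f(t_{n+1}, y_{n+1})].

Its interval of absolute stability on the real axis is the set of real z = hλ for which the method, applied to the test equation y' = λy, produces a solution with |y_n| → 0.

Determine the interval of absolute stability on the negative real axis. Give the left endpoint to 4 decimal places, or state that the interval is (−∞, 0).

With y'=λy (z=hλ):
  y_{n+1} = y_n + z·[21/25·y_n + 4/25·y_{n+1}] ⇒ (1 − 4/25z)y_{n+1} = (1 + 21/25z)y_n
  ⇒ R(z) = (1 + 21/25z)/(1 − 4/25z).

Find x<0 with |R(x)|<1.
x=-1.04: |R|=0.1084
R=−1: 1+21/25x = −1+4/25x ⇒ -17/25x=2 ⇒ x=2/(-17/25)=-2.9412
Confirm numerically:
  x=-2.174: |R|=0.61295 <1
  x=-1.985: |R|=0.50653 <1
  x=-1.721: |R|=0.34942 <1
  x=-1.715: |R|=0.34573 <1
  x=-3.397: |R|=1.20081 >1
  x=-3.283: |R|=1.15239 >1
  x=-2.994: |R|=1.02429 >1
Stable set (-2.9412, 0).

z∈(-2.9412,0).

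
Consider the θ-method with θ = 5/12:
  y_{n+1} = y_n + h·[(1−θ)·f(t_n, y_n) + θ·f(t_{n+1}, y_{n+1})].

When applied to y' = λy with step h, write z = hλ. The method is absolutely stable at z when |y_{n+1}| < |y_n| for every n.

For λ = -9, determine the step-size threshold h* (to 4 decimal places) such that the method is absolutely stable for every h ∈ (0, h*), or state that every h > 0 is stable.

Test eqn y'=λy, z=hλ:
  y_{n+1} = y_n + z·[7/12·y_n + 5/12·y_{n+1}] ⇒ (1 − 5/12z)y_{n+1} = (1 + 7/12z)y_n
  R(z) = (1 + 7/12z)/(1 − 5/12z).

Need |R(x)|<1, x<0.
x=-1.37: |R|=0.1279
R=−1: 1+7/12x = −1+5/12x ⇒ -1/6x=2 ⇒ x=2/(-1/6)=-12.0000
Confirm numerically:
  x=-11.281: |R|=0.97898 <1
  x=-9.347: |R|=0.90966 <1
  x=-6.493: |R|=0.75230 <1
  x=-12.593: |R|=1.01582 >1
  x=-12.460: |R|=1.01238 >1
Stable set (-12.0000, 0).

(-12.0000,0); λ=-9 ⇒ h* = (12)/9 = 1.3333.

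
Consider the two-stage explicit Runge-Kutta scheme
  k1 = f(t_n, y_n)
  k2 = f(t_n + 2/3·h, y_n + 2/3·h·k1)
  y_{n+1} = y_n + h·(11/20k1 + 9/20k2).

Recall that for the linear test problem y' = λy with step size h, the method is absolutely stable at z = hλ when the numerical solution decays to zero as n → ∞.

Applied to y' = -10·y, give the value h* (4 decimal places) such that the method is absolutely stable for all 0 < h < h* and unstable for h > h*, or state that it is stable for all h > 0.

On y'=λy, z=hλ:
  k1=λy_n ⇒ h·k1=z·y_n;  k2=λ(1+2/3z)y_n ⇒ h·k2=z(1+2/3z)y_n
  y_{n+1}/y_n = 1 + 11/20z + 9/20z(1+2/3z) = 1 + z + 3/10z²
  Hence R(z) = 1 + z + 3/10z².

Boundary: |R(x)|=1, x<0.
x=-1.47: |R|=0.1783
R=1: x+3/10x²=0 ⇒ x=−10/3=-3.3333; min R=1−1/(4·3/10)=0.1667>−1
Confirm numerically:
  x=-2.730: |R|=0.50587 <1
  x=-2.619: |R|=0.43875 <1
  x=-2.455: |R|=0.35311 <1
  x=-2.068: |R|=0.21499 <1
  x=-3.690: |R|=1.39483 >1
  x=-3.366: |R|=1.03299 >1
So |R|<1 on (-3.3333, 0).

(-3.3333,0); λ=-10 ⇒ h* = (10/3)/10 = 0.3333.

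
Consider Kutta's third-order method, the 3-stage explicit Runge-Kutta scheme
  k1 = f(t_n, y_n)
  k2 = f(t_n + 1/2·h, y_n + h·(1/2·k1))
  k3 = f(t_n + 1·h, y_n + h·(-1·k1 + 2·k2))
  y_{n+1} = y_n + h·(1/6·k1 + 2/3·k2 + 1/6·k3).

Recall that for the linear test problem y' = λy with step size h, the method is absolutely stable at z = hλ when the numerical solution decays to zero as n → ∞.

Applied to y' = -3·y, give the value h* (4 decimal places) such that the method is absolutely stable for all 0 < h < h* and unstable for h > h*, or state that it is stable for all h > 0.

(-2.5127,0); λ=-3 ⇒ h* = 0.8376.

Test eqn y'=λy, z=hλ:
  order 3, 3-stage ⇒ R(z)=1+z+z^2/2+z^3/6
  (e.g. R(-1.25)=0.20573, |R|=0.20573)

Find x<0 with |R(x)|<1.
x=-1.25: |R|=0.2057
|R(-2.28)|=0.6562 |R(-0.84)|=0.4140 |R(-0.72)|=0.4770
Bisect:
  x_lo=-3.3052 |R|=2.8608  x_hi=-0.1445 |R|=0.8655
  mid=-1.72481 |R|=0.09254 →hi
  mid=-2.51499 |R|=1.00369 →lo
  mid=-2.11990 |R|=0.46071 →hi
  mid=-2.31744 |R|=0.70649 →hi
  mid=-2.41621 |R|=0.84818 →hi
  mid=-2.46560 |R|=0.92415 →hi
  mid=-2.49029 |R|=0.96346 →hi
  mid=-2.50264 |R|=0.98346 →hi
  ...
  [-2.51286,-2.51267] ⇒ x*=-2.5127
Stable set (-2.5127, 0).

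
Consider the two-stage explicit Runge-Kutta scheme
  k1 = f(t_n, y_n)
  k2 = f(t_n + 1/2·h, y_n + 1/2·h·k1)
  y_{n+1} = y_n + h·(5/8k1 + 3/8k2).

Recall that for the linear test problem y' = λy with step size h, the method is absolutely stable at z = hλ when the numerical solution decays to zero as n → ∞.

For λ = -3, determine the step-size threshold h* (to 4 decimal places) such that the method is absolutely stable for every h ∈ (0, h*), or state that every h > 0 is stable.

(-5.3333,0); λ=-3 ⇒ h* = (16/3)/3 = 1.7778.

Set f=λy, z=hλ:
  k1=λy_n ⇒ h·k1=z·y_n;  k2=λ(1+1/2z)y_n ⇒ h·k2=z(1+1/2z)y_n
  y_{n+1}/y_n = 1 + 5/8z + 3/8z(1+1/2z) = 1 + z + 3/16z²
  R(z) = 1 + z + 3/16z².

Boundary: |R(x)|=1, x<0.
x=-0.52: |R|=0.5307
R=1: x+3/16x²=0 ⇒ x=−16/3=-5.3333; min R=1−1/(4·3/16)=-0.3333>−1
Confirm numerically:
  x=-3.342: |R|=0.24782 <1
  x=-3.250: |R|=0.26953 <1
  x=-2.563: |R|=0.33132 <1
  x=-5.676: |R|=1.36468 >1
  x=-5.578: |R|=1.25589 >1
Interval (-5.3333, 0).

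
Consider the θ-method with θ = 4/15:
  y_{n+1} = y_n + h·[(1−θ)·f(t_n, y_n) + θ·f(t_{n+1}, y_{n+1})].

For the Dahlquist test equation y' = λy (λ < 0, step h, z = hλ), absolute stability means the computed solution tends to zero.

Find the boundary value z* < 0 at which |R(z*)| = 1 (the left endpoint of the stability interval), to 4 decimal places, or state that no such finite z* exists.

With y'=λy (z=hλ):
  y_{n+1} = y_n + z·[11/15·y_n + 4/15·y_{n+1}] ⇒ (1 − 4/15z)y_{n+1} = (1 + 11/15z)y_n
  R(z) = (1 + 11/15z)/(1 − 4/15z).

Need |R(x)|<1, x<0.
x=-0.61: |R|=0.4753
R=−1: 1+11/15x = −1+4/15x ⇒ -7/15x=2 ⇒ x=2/(-7/15)=-4.2857
Confirm numerically:
  x=-2.827: |R|=0.61187 <1
  x=-2.795: |R|=0.60141 <1
  x=-2.145: |R|=0.36450 <1
  x=-4.684: |R|=1.08264 >1
  x=-4.515: |R|=1.04855 >1
  x=-4.394: |R|=1.02327 >1
Stable set (-4.2857, 0).

left endpoint -4.2857.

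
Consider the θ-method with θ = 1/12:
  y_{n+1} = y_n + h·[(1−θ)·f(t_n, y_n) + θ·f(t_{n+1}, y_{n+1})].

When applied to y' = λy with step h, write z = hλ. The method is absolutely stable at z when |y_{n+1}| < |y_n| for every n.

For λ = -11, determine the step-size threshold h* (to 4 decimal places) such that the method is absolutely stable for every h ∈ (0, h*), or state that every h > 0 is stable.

Test eqn y'=λy, z=hλ:
  y_{n+1} = y_n + z·[11/12·y_n + 1/12·y_{n+1}] ⇒ (1 − 1/12z)y_{n+1} = (1 + 11/12z)y_n
  ⇒ R(z) = (1 + 11/12z)/(1 − 1/12z).

Find x<0 with |R(x)|<1.
x=-1.62: |R|=0.4273
R=−1: 1+11/12x = −1+1/12x ⇒ -5/6x=2 ⇒ x=2/(-5/6)=-2.4000
Confirm numerically:
  x=-2.051: |R|=0.75162 <1
  x=-1.870: |R|=0.61788 <1
  x=-1.663: |R|=0.46059 <1
  x=-1.421: |R|=0.27055 <1
  x=-2.705: |R|=1.20741 >1
  x=-2.699: |R|=1.20342 >1
  x=-2.500: |R|=1.06897 >1
Interval (-2.4000, 0).

(-2.4000,0); λ=-11 ⇒ h* = (12/5)/11 = 0.2182.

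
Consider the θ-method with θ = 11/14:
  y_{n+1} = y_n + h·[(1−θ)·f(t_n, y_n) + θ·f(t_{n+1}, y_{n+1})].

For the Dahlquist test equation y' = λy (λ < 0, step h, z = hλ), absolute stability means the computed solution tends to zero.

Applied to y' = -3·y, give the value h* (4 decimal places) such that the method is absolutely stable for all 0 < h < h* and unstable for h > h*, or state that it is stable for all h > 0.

Set f=λy, z=hλ:
  y_{n+1} = y_n + z·[3/14·y_n + 11/14·y_{n+1}] ⇒ (1 − 11/14z)y_{n+1} = (1 + 3/14z)y_n
  R(z) = (1 + 3/14z)/(1 − 11/14z).

Find x<0 with |R(x)|<1.
x=-1.74: |R|=0.2649
x=-2: |R|=0.2222
x=-10: |R|=0.1290
x=-100: |R|=0.2567
θ=11/14≥1/2 ⇒ |1+3/14x|<|1−11/14x| ∀x<0 ⇒ unbounded interval.

unbounded; (−∞, 0). Any h>0 works for λ=-3.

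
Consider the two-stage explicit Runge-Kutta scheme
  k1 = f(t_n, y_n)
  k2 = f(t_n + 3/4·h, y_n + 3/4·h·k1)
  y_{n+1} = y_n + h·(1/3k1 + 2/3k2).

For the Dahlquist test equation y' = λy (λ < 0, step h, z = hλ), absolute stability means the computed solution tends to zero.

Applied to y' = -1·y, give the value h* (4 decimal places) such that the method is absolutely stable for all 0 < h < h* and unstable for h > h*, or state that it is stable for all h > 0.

(-2.0000,0); λ=-1 ⇒ h* = (2)/1 = 2.0000.

Test eqn y'=λy, z=hλ:
  k1=λy_n ⇒ h·k1=z·y_n;  k2=λ(1+3/4z)y_n ⇒ h·k2=z(1+3/4z)y_n
  y_{n+1}/y_n = 1 + 1/3z + 2/3z(1+3/4z) = 1 + z + 1/2z²
  so R(z) = 1 + z + 1/2z².

Solve |R(x)|<1 on ℝ⁻.
x=-0.95: |R|=0.5012
R=1: x+1/2x²=0 ⇒ x=−2=-2.0000; min R=1−1/(4·1/2)=0.5000>−1
Confirm numerically:
  x=-1.378: |R|=0.57144 <1
  x=-1.345: |R|=0.55951 <1
  x=-1.321: |R|=0.55152 <1
  x=-0.927: |R|=0.50266 <1
  x=-2.244: |R|=1.27377 >1
  x=-2.182: |R|=1.19856 >1
  x=-2.126: |R|=1.13394 >1
So |R|<1 on (-2.0000, 0).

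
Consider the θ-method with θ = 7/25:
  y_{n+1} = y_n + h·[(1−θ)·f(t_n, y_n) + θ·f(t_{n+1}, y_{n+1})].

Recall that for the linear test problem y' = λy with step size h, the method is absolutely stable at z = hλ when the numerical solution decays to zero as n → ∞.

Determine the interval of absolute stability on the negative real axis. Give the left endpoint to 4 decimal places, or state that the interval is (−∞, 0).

(-4.5455, 0).

Set f=λy, z=hλ:
  y_{n+1} = y_n + z·[18/25·y_n + 7/25·y_{n+1}] ⇒ (1 − 7/25z)y_{n+1} = (1 + 18/25z)y_n
  ⇒ R(z) = (1 + 18/25z)/(1 − 7/25z).

Find x<0 with |R(x)|<1.
x=-1.58: |R|=0.0954
R=−1: 1+18/25x = −1+7/25x ⇒ -11/25x=2 ⇒ x=2/(-11/25)=-4.5455
Confirm numerically:
  x=-4.013: |R|=0.88968 <1
  x=-3.990: |R|=0.88456 <1
  x=-3.429: |R|=0.74938 <1
  x=-3.066: |R|=0.64974 <1
  x=-5.080: |R|=1.09709 >1
  x=-5.067: |R|=1.09488 >1
  x=-4.618: |R|=1.01392 >1
Interval (-4.5455, 0).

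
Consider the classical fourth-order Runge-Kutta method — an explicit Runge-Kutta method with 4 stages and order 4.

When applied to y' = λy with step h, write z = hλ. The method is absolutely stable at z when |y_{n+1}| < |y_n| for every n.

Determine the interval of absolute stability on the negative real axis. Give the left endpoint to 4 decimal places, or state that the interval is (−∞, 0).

(-2.7853, 0).

Test eqn y'=λy, z=hλ:
  order 4, 4-stage ⇒ R(z)=1+z+z^2/2+z^3/6+z^4/24
  (e.g. R(-1.09)=0.34703, |R|=0.34703)

Need |R(x)|<1, x<0.
x=-1.09: |R|=0.3470
|R(-3.05)|=1.4782 |R(-1.68)|=0.2728 |R(-1.59)|=0.2704
Bisect:
  x_lo=-3.1323 |R|=1.6622  x_hi=-0.3218 |R|=0.7249
  mid=-1.72704 |R|=0.27644 →hi
  mid=-2.42966 |R|=0.58350 →hi
  mid=-2.78098 |R|=0.99351 →hi
  mid=-2.95663 |R|=1.29059 →lo
  mid=-2.86880 |R|=1.13338 →lo
  mid=-2.82489 |R|=1.06136 →lo
  mid=-2.80293 |R|=1.02692 →lo
  mid=-2.79195 |R|=1.01009 →lo
  mid=-2.78646 |R|=1.00177 →lo
  ...
  [-2.78544,-2.78526] ⇒ x*=-2.7853
Interval (-2.7853, 0).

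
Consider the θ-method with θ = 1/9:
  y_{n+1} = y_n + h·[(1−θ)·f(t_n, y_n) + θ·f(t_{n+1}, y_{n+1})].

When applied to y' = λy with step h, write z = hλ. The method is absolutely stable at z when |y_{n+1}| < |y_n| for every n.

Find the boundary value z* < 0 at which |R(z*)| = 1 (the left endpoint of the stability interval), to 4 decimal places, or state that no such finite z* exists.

z* = -2.5714.

Test eqn y'=λy, z=hλ:
  y_{n+1} = y_n + z·[8/9·y_n + 1/9·y_{n+1}] ⇒ (1 − 1/9z)y_{n+1} = (1 + 8/9z)y_n
  Hence R(z) = (1 + 8/9z)/(1 − 1/9z).

Boundary: |R(x)|=1, x<0.
x=-1.12: |R|=0.0040
R=−1: 1+8/9x = −1+1/9x ⇒ -7/9x=2 ⇒ x=2/(-7/9)=-2.5714
Confirm numerically:
  x=-2.524: |R|=0.97119 <1
  x=-2.335: |R|=0.85399 <1
  x=-1.355: |R|=0.17769 <1
  x=-1.189: |R|=0.05025 <1
  x=-2.647: |R|=1.04542 >1
  x=-2.627: |R|=1.03346 >1
  x=-2.594: |R|=1.01363 >1
Stable set (-2.5714, 0).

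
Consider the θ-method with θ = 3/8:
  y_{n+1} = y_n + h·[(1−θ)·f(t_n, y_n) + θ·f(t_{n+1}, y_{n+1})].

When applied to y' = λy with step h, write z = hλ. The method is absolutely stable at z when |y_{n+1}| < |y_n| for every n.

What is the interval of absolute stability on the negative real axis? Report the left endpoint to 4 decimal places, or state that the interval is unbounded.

Test eqn y'=λy, z=hλ:
  y_{n+1} = y_n + z·[5/8·y_n + 3/8·y_{n+1}] ⇒ (1 − 3/8z)y_{n+1} = (1 + 5/8z)y_n
  R(z) = (1 + 5/8z)/(1 − 3/8z).

Solve |R(x)|<1 on ℝ⁻.
x=-1.66: |R|=0.0231
R=−1: 1+5/8x = −1+3/8x ⇒ -1/4x=2 ⇒ x=2/(-1/4)=-8.0000
Confirm numerically:
  x=-7.483: |R|=0.96604 <1
  x=-7.144: |R|=0.94183 <1
  x=-4.518: |R|=0.67690 <1
  x=-3.899: |R|=0.58359 <1
  x=-8.566: |R|=1.03359 >1
  x=-8.070: |R|=1.00435 >1
So |R|<1 on (-8.0000, 0).

z∈(-8.0000,0).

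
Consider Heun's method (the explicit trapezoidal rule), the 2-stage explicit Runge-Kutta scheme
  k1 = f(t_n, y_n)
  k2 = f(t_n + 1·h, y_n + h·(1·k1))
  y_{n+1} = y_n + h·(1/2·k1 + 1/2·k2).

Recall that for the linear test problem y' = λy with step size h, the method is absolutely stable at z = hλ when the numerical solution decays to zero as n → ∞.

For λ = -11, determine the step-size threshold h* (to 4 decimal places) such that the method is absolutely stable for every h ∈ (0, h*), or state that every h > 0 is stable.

(-2.0000,0); λ=-11 ⇒ h* = 0.1818.

Set f=λy, z=hλ:
  order 2, 2-stage ⇒ R(z)=1+z+z^2/2
  (e.g. R(-0.38)=0.69220, |R|=0.69220)

Boundary: |R(x)|=1, x<0.
x=-0.38: |R|=0.6922
|R(-2.35)|=1.4113 |R(-1.32)|=0.5512 |R(-1.13)|=0.5085
Bisect:
  x_lo=-2.8063 |R|=2.1314  x_hi=-0.0798 |R|=0.9234
  mid=-1.44306 |R|=0.59815 →hi
  mid=-2.12469 |R|=1.13247 →lo
  mid=-1.78388 |R|=0.80723 →hi
  mid=-1.95428 |R|=0.95533 →hi
  mid=-2.03949 |R|=1.04027 →lo
  mid=-1.99689 |R|=0.99689 →hi
  mid=-2.01819 |R|=1.01835 →lo
  mid=-2.00754 |R|=1.00757 →lo
  ...
  [-2.00005,-1.99988] ⇒ x*=-2.0000
Interval (-2.0000, 0).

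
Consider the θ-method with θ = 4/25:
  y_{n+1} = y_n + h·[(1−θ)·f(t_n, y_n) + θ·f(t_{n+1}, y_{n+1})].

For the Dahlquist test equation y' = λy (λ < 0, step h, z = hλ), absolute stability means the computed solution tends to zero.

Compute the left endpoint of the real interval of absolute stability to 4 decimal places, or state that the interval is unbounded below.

With y'=λy (z=hλ):
  y_{n+1} = y_n + z·[21/25·y_n + 4/25·y_{n+1}] ⇒ (1 − 4/25z)y_{n+1} = (1 + 21/25z)y_n
  R(z) = (1 + 21/25z)/(1 − 4/25z).

Boundary: |R(x)|=1, x<0.
x=-0.58: |R|=0.4693
R=−1: 1+21/25x = −1+4/25x ⇒ -17/25x=2 ⇒ x=2/(-17/25)=-2.9412
Confirm numerically:
  x=-2.289: |R|=0.67540 <1
  x=-1.622: |R|=0.28779 <1
  x=-1.590: |R|=0.26754 <1
  x=-1.579: |R|=0.26054 <1
  x=-3.352: |R|=1.18184 >1
  x=-3.169: |R|=1.10280 >1
  x=-3.129: |R|=1.08511 >1
So |R|<1 on (-2.9412, 0).

left endpoint -2.9412.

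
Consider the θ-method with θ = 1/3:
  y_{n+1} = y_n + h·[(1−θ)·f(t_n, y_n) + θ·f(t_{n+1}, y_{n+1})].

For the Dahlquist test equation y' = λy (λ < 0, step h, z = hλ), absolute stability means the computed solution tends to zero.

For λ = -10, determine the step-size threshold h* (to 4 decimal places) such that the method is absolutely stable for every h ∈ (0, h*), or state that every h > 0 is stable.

Test eqn y'=λy, z=hλ:
  y_{n+1} = y_n + z·[2/3·y_n + 1/3·y_{n+1}] ⇒ (1 − 1/3z)y_{n+1} = (1 + 2/3z)y_n
  R(z) = (1 + 2/3z)/(1 − 1/3z).

Solve |R(x)|<1 on ℝ⁻.
x=-1.57: |R|=0.0306
R=−1: 1+2/3x = −1+1/3x ⇒ -1/3x=2 ⇒ x=2/(-1/3)=-6.0000
Confirm numerically:
  x=-4.141: |R|=0.73967 <1
  x=-3.891: |R|=0.69395 <1
  x=-3.131: |R|=0.53205 <1
  x=-6.579: |R|=1.06044 >1
  x=-6.191: |R|=1.02078 >1
Interval (-6.0000, 0).

(-6.0000,0); λ=-10 ⇒ h* = (6)/10 = 0.6000.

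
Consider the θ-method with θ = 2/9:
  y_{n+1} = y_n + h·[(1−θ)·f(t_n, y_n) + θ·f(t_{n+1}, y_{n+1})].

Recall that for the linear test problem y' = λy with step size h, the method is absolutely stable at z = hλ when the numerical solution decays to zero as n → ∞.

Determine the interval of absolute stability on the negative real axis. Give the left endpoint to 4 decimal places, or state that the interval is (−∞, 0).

Set f=λy, z=hλ:
  y_{n+1} = y_n + z·[7/9·y_n + 2/9·y_{n+1}] ⇒ (1 − 2/9z)y_{n+1} = (1 + 7/9z)y_n
  R(z) = (1 + 7/9z)/(1 − 2/9z).

Solve |R(x)|<1 on ℝ⁻.
x=-1.52: |R|=0.1362
R=−1: 1+7/9x = −1+2/9x ⇒ -5/9x=2 ⇒ x=2/(-5/9)=-3.6000
Confirm numerically:
  x=-2.969: |R|=0.78879 <1
  x=-2.450: |R|=0.58633 <1
  x=-2.432: |R|=0.57877 <1
  x=-3.816: |R|=1.06494 >1
  x=-3.799: |R|=1.05995 >1
  x=-3.704: |R|=1.03169 >1
Interval (-3.6000, 0).

z∈(-3.6000,0).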